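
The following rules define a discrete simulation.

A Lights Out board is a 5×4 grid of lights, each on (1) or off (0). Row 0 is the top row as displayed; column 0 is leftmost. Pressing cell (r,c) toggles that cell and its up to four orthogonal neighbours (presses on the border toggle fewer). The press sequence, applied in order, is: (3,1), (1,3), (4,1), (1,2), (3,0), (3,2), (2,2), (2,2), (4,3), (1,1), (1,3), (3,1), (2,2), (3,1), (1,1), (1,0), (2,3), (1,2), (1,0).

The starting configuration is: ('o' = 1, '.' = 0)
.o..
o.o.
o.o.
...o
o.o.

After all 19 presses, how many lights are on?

k=0  .o..
o.o.
o.o.
...o
o.o.
k=1  .o..
o.o.
ooo.
oooo
ooo.
k=2  .o.o
o..o
oooo
oooo
ooo.
k=3  .o.o
o..o
oooo
o.oo
....
k=4  .ooo
ooo.
oo.o
o.oo
....
k=5  .ooo
ooo.
.o.o
.ooo
o...
k=6  .ooo
ooo.
.ooo
....
o.o.
k=7  .ooo
oo..
....
..o.
o.o.
k=8  .ooo
ooo.
.ooo
....
o.o.
k=9  .ooo
ooo.
.ooo
...o
o..o
k=10  ..oo
....
..oo
...o
o..o
k=11  ..o.
..oo
..o.
...o
o..o
k=12  ..o.
..oo
.oo.
oooo
oo.o
k=13  ..o.
...o
...o
oo.o
oo.o
k=14  ..o.
...o
.o.o
..oo
o..o
k=15  .oo.
oooo
...o
..oo
o..o
k=16  ooo.
..oo
o..o
..oo
o..o
k=17  ooo.
..o.
o.o.
..o.
o..o
k=18  oo..
.o.o
o...
..o.
o..o
k=19  .o..
o..o
....
..o.
o..o

6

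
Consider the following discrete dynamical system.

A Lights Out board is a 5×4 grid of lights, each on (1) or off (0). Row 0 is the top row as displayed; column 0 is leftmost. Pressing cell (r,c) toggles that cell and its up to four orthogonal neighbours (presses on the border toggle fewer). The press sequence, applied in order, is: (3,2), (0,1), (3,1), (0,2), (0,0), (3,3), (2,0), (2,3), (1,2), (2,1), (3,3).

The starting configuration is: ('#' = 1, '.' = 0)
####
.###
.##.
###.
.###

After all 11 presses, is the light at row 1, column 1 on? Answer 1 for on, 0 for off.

gen 0: ####
.###
.##.
###.
.###
gen 1: ####
.###
.#..
#..#
.#.#
gen 2: ...#
..##
.#..
#..#
.#.#
gen 3: ...#
..##
....
.###
...#
gen 4: .##.
...#
....
.###
...#
gen 5: #.#.
#..#
....
.###
...#
gen 6: #.#.
#..#
...#
.#..
....
gen 7: #.#.
...#
##.#
##..
....
gen 8: #.#.
....
###.
##.#
....
gen 9: #...
.###
##..
##.#
....
gen 10: #...
..##
..#.
#..#
....
gen 11: #...
..##
..##
#.#.
...#

0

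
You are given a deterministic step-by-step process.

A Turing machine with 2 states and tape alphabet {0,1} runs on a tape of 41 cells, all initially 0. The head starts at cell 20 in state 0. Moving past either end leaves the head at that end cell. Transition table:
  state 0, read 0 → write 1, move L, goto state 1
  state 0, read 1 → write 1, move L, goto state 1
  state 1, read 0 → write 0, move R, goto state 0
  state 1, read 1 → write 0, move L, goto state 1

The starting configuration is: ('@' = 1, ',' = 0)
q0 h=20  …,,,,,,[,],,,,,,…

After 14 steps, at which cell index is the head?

k=0  q0 h=20  …,,,,,,[,],,,,,,…
k=1  q1 h=19  …,,,,,,[,]@,,,,,…
k=2  q0 h=20  …,,,,,,[@],,,,,,…
k=3  q1 h=19  …,,,,,,[,]@,,,,,…
k=4  q0 h=20  …,,,,,,[@],,,,,,…
k=5  q1 h=19  …,,,,,,[,]@,,,,,…
k=6  q0 h=20  …,,,,,,[@],,,,,,…
k=7  q1 h=19  …,,,,,,[,]@,,,,,…
k=8  q0 h=20  …,,,,,,[@],,,,,,…
k=9  q1 h=19  …,,,,,,[,]@,,,,,…
k=10  q0 h=20  …,,,,,,[@],,,,,,…
k=11  q1 h=19  …,,,,,,[,]@,,,,,…
k=12  q0 h=20  …,,,,,,[@],,,,,,…
k=13  q1 h=19  …,,,,,,[,]@,,,,,…
k=14  q0 h=20  …,,,,,,[@],,,,,,…

20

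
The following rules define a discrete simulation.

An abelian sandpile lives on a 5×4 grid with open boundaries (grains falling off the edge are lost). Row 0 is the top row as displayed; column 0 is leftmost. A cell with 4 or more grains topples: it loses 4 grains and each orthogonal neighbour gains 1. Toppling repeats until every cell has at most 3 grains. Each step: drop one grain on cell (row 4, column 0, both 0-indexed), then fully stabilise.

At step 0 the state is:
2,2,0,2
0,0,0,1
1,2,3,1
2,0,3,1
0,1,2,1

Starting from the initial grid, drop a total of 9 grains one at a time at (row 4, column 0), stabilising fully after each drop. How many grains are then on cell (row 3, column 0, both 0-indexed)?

0

t=0: 2,2,0,2
0,0,0,1
1,2,3,1
2,0,3,1
0,1,2,1
t=1: 2,2,0,2
0,0,0,1
1,2,3,1
2,0,3,1
1,1,2,1
t=2: 2,2,0,2
0,0,0,1
1,2,3,1
2,0,3,1
2,1,2,1
t=3: 2,2,0,2
0,0,0,1
1,2,3,1
2,0,3,1
3,1,2,1
t=4: 2,2,0,2
0,0,0,1
1,2,3,1
3,0,3,1
0,2,2,1
t=5: 2,2,0,2
0,0,0,1
1,2,3,1
3,0,3,1
1,2,2,1
t=6: 2,2,0,2
0,0,0,1
1,2,3,1
3,0,3,1
2,2,2,1
t=7: 2,2,0,2
0,0,0,1
1,2,3,1
3,0,3,1
3,2,2,1
t=8: 2,2,0,2
0,0,0,1
2,2,3,1
0,1,3,1
1,3,2,1
t=9: 2,2,0,2
0,0,0,1
2,2,3,1
0,1,3,1
2,3,2,1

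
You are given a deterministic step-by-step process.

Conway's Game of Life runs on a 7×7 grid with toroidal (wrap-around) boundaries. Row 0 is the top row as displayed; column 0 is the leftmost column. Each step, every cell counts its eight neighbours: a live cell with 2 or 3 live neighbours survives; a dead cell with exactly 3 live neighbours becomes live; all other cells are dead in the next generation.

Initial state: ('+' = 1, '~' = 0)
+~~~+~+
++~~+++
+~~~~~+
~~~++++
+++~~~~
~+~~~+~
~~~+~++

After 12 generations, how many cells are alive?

gen 0: +~~~+~+
++~~+++
+~~~~~+
~~~++++
+++~~~~
~+~~~+~
~~~+~++
gen 1: ~+~+~~~
~+~~+~~
~+~+~~~
~~++++~
++++~~~
~+~~++~
~~~~~~~
gen 2: ~~+~~~~
++~++~~
~+~~~+~
+~~~~~~
+~~~~~+
++~++~~
~~+~+~~
gen 3: ~~+~+~~
++~++~~
~++~+~+
++~~~~~
~~~~~~+
+++++++
~~+~+~~
gen 4: ~~+~++~
+~~~+~~
~~~~+++
~++~~++
~~~++~~
+++~+~+
+~~~~~+
gen 5: ++~+++~
~~~~~~~
~+~++~~
+~+~~~+
~~~~+~~
~++~+~+
~~+~+~~
gen 6: ~+++++~
++~~~+~
++++~~~
+++~++~
~~+~~~+
~++~+~~
~~~~~~+
gen 7: ~+++++~
~~~~~+~
~~~+~+~
~~~~++~
~~~~+~+
++++~+~
+~~~~~~
gen 8: ~++++++
~~~~~++
~~~~~++
~~~+~~+
+++~~~+
++++++~
+~~~~+~
gen 9: ~+++~~~
~~++~~~
+~~~+~~
~++~~~~
~~~~~~~
~~~+++~
~~~~~~~
gen 10: ~+~+~~~
~~~~+~~
~~~~~~~
~+~~~~~
~~+++~~
~~~~+~~
~~~~~~~
gen 11: ~~~~~~~
~~~~~~~
~~~~~~~
~~++~~~
~~+++~~
~~~~+~~
~~~~~~~
gen 12: ~~~~~~~
~~~~~~~
~~~~~~~
~~+~+~~
~~+~+~~
~~~~+~~
~~~~~~~

5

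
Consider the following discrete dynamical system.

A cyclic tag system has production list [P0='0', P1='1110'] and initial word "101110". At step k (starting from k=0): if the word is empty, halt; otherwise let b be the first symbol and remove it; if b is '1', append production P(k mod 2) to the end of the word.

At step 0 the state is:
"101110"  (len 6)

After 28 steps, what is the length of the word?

[0] "101110"  (len 6)
[1] "011100"  (len 6)
[2] "11100"  (len 5)
[3] "11000"  (len 5)
[4] "10001110"  (len 8)
[5] "00011100"  (len 8)
[6] "0011100"  (len 7)
[7] "011100"  (len 6)
[8] "11100"  (len 5)
[9] "11000"  (len 5)
[10] "10001110"  (len 8)
[11] "00011100"  (len 8)
[12] "0011100"  (len 7)
[13] "011100"  (len 6)
[14] "11100"  (len 5)
[15] "11000"  (len 5)
[16] "10001110"  (len 8)
[17] "00011100"  (len 8)
[18] "0011100"  (len 7)
[19] "011100"  (len 6)
[20] "11100"  (len 5)
[21] "11000"  (len 5)
[22] "10001110"  (len 8)
[23] "00011100"  (len 8)
[24] "0011100"  (len 7)
[25] "011100"  (len 6)
[26] "11100"  (len 5)
[27] "11000"  (len 5)
[28] "10001110"  (len 8)

8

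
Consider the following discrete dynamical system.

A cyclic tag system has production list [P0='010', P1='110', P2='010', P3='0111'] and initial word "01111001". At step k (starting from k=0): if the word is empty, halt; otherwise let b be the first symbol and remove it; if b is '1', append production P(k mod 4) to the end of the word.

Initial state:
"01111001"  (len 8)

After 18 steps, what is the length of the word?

k=0  "01111001"  (len 8)
k=1  "1111001"  (len 7)
k=2  "111001110"  (len 9)
k=3  "11001110010"  (len 11)
k=4  "10011100100111"  (len 14)
k=5  "0011100100111010"  (len 16)
k=6  "011100100111010"  (len 15)
k=7  "11100100111010"  (len 14)
k=8  "11001001110100111"  (len 17)
k=9  "1001001110100111010"  (len 19)
k=10  "001001110100111010110"  (len 21)
k=11  "01001110100111010110"  (len 20)
k=12  "1001110100111010110"  (len 19)
k=13  "001110100111010110010"  (len 21)
k=14  "01110100111010110010"  (len 20)
k=15  "1110100111010110010"  (len 19)
k=16  "1101001110101100100111"  (len 22)
k=17  "101001110101100100111010"  (len 24)
k=18  "01001110101100100111010110"  (len 26)

26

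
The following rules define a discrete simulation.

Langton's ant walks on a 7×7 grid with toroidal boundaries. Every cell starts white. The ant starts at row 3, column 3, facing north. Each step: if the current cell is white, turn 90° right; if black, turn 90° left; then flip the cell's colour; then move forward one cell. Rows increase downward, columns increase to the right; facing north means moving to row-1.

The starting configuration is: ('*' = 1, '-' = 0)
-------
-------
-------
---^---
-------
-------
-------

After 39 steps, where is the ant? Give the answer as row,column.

step 0: -------
-------
-------
---^---
-------
-------
-------
step 1: -------
-------
-------
---*>--
-------
-------
-------
step 2: -------
-------
-------
---**--
----v--
-------
-------
step 3: -------
-------
-------
---**--
---<*--
-------
-------
step 4: -------
-------
-------
---^*--
---**--
-------
-------
step 5: -------
-------
-------
--<-*--
---**--
-------
-------
step 6: -------
-------
--^----
--*-*--
---**--
-------
-------
step 7: -------
-------
--*>---
--*-*--
---**--
-------
-------
step 8: -------
-------
--**---
--*v*--
---**--
-------
-------
step 9: -------
-------
--**---
--<**--
---**--
-------
-------
step 10: -------
-------
--**---
---**--
--v**--
-------
-------
step 11: -------
-------
--**---
---**--
-<***--
-------
-------
step 12: -------
-------
--**---
-^-**--
-****--
-------
-------
step 13: -------
-------
--**---
-*>**--
-****--
-------
-------
step 14: -------
-------
--**---
-****--
-*v**--
-------
-------
step 15: -------
-------
--**---
-****--
-*->*--
-------
-------
step 16: -------
-------
--**---
-**^*--
-*--*--
-------
-------
step 17: -------
-------
--**---
-*<-*--
-*--*--
-------
-------
step 18: -------
-------
--**---
-*--*--
-*v-*--
-------
-------
step 19: -------
-------
--**---
-*--*--
-<*-*--
-------
-------
step 20: -------
-------
--**---
-*--*--
--*-*--
-v-----
-------
step 21: -------
-------
--**---
-*--*--
--*-*--
<*-----
-------
step 22: -------
-------
--**---
-*--*--
^-*-*--
**-----
-------
step 23: -------
-------
--**---
-*--*--
*>*-*--
**-----
-------
step 24: -------
-------
--**---
-*--*--
***-*--
*v-----
-------
step 25: -------
-------
--**---
-*--*--
***-*--
*->----
-------
step 26: -------
-------
--**---
-*--*--
***-*--
*-*----
--v----
step 27: -------
-------
--**---
-*--*--
***-*--
*-*----
-<*----
step 28: -------
-------
--**---
-*--*--
***-*--
*^*----
-**----
step 29: -------
-------
--**---
-*--*--
***-*--
**>----
-**----
step 30: -------
-------
--**---
-*--*--
**^-*--
**-----
-**----
step 31: -------
-------
--**---
-*--*--
*<--*--
**-----
-**----
step 32: -------
-------
--**---
-*--*--
*---*--
*v-----
-**----
step 33: -------
-------
--**---
-*--*--
*---*--
*->----
-**----
step 34: -------
-------
--**---
-*--*--
*---*--
*-*----
-*v----
step 35: -------
-------
--**---
-*--*--
*---*--
*-*----
-*->---
step 36: ---v---
-------
--**---
-*--*--
*---*--
*-*----
-*-*---
step 37: --<*---
-------
--**---
-*--*--
*---*--
*-*----
-*-*---
step 38: --**---
-------
--**---
-*--*--
*---*--
*-*----
-*^*---
step 39: --**---
-------
--**---
-*--*--
*---*--
*-*----
-**>---

6,3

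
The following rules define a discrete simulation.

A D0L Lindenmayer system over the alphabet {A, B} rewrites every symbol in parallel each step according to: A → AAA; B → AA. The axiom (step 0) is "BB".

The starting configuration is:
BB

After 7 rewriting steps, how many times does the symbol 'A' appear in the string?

step 0: BB
step 1: AAAA
step 2: AAAAAAAAAAAA
step 3: AAAAAAAAAAAAAAAAAAAAAAAAAAAAAAAAAAAA
step 4: AAAAAAAAAAAAAAAAAAAAAAAAAAAAAAAAAAAAAAAAAAAAAAAAAAAAAAAAAAAAAAAAAAAAAAAAAAAAAAAAAAAAAAAAAAAAAAAAAAAAAAAAAAAA
step 5: AAAAAAAAAAAAAAAAAAAAAAAAAAAAAAAAAAAAAAAAAAAAAAAAAAAAAAAAAA…AAAAAAAAAAAAAAAAAAAAAAAAAAAAAAAAAAAAAAAAAAAAAAAAAAAAAAAAAA  (len 324)
step 6: AAAAAAAAAAAAAAAAAAAAAAAAAAAAAAAAAAAAAAAAAAAAAAAAAAAAAAAAAA…AAAAAAAAAAAAAAAAAAAAAAAAAAAAAAAAAAAAAAAAAAAAAAAAAAAAAAAAAA  (len 972)
step 7: AAAAAAAAAAAAAAAAAAAAAAAAAAAAAAAAAAAAAAAAAAAAAAAAAAAAAAAAAA…AAAAAAAAAAAAAAAAAAAAAAAAAAAAAAAAAAAAAAAAAAAAAAAAAAAAAAAAAA  (len 2916)

2916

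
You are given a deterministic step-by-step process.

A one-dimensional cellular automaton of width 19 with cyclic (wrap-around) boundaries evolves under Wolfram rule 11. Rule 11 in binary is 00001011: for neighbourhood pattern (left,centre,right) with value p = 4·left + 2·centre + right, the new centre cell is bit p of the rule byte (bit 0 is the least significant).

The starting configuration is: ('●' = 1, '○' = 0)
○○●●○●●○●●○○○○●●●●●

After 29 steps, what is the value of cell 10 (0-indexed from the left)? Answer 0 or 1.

0

k=0  ○○●●○●●○●●○○○○●●●●●
k=1  ○●●○○●○○●○○●●●●○○○○
k=2  ●●○○●○○●○○●●○○○○●●●
k=3  ○○○●○○●○○●●○○●●●●○○
k=4  ●●●○○●○○●●○○●●○○○○●
k=5  ○○○○●○○●●○○●●○○●●●●
k=6  ○●●●○○●●○○●●○○●●○○○
k=7  ●●○○○●●○○●●○○●●○○●●
k=8  ○○○●●●○○●●○○●●○○●●○
k=9  ●●●●○○○●●○○●●○○●●○○
k=10  ●○○○○●●●○○●●○○●●○○●
k=11  ○○●●●●○○○●●○○●●○○●●
k=12  ○●●○○○○●●●○○●●○○●●○
k=13  ●●○○●●●●○○○●●○○●●○○
k=14  ●○○●●○○○○●●●○○●●○○●
k=15  ○○●●○○●●●●○○○●●○○●●
k=16  ○●●○○●●○○○○●●●○○●●○
k=17  ●●○○●●○○●●●●○○○●●○○
k=18  ●○○●●○○●●○○○○●●●○○●
k=19  ○○●●○○●●○○●●●●○○○●●
k=20  ○●●○○●●○○●●○○○○●●●○
k=21  ●●○○●●○○●●○○●●●●○○○
k=22  ●○○●●○○●●○○●●○○○○●●
k=23  ○○●●○○●●○○●●○○●●●●○
k=24  ●●●○○●●○○●●○○●●○○○○
k=25  ●○○○●●○○●●○○●●○○●●●
k=26  ○○●●●○○●●○○●●○○●●○○
k=27  ●●●○○○●●○○●●○○●●○○●
k=28  ○○○○●●●○○●●○○●●○○●●
k=29  ○●●●●○○○●●○○●●○○●●○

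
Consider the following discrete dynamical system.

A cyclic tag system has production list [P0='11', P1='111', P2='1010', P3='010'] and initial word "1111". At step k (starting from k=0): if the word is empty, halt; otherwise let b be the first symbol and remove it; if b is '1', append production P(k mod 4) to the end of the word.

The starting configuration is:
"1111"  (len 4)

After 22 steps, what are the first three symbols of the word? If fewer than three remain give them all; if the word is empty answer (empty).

k=0  "1111"  (len 4)
k=1  "11111"  (len 5)
k=2  "1111111"  (len 7)
k=3  "1111111010"  (len 10)
k=4  "111111010010"  (len 12)
k=5  "1111101001011"  (len 13)
k=6  "111101001011111"  (len 15)
k=7  "111010010111111010"  (len 18)
k=8  "11010010111111010010"  (len 20)
k=9  "101001011111101001011"  (len 21)
k=10  "01001011111101001011111"  (len 23)
k=11  "1001011111101001011111"  (len 22)
k=12  "001011111101001011111010"  (len 24)
k=13  "01011111101001011111010"  (len 23)
k=14  "1011111101001011111010"  (len 22)
k=15  "0111111010010111110101010"  (len 25)
k=16  "111111010010111110101010"  (len 24)
k=17  "1111101001011111010101011"  (len 25)
k=18  "111101001011111010101011111"  (len 27)
k=19  "111010010111110101010111111010"  (len 30)
k=20  "11010010111110101010111111010010"  (len 32)
k=21  "101001011111010101011111101001011"  (len 33)
k=22  "01001011111010101011111101001011111"  (len 35)

010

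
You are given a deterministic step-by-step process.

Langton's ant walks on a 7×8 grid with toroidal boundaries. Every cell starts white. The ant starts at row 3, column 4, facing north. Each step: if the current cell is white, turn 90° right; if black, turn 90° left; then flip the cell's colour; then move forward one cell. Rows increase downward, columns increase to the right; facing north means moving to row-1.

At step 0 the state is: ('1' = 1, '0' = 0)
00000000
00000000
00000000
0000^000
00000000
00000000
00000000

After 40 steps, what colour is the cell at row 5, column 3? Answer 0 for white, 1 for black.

1

t=0: 00000000
00000000
00000000
0000^000
00000000
00000000
00000000
t=1: 00000000
00000000
00000000
00001>00
00000000
00000000
00000000
t=2: 00000000
00000000
00000000
00001100
00000v00
00000000
00000000
t=3: 00000000
00000000
00000000
00001100
0000<100
00000000
00000000
t=4: 00000000
00000000
00000000
0000^100
00001100
00000000
00000000
t=5: 00000000
00000000
00000000
000<0100
00001100
00000000
00000000
t=6: 00000000
00000000
000^0000
00010100
00001100
00000000
00000000
t=7: 00000000
00000000
0001>000
00010100
00001100
00000000
00000000
t=8: 00000000
00000000
00011000
0001v100
00001100
00000000
00000000
t=9: 00000000
00000000
00011000
000<1100
00001100
00000000
00000000
t=10: 00000000
00000000
00011000
00001100
000v1100
00000000
00000000
t=11: 00000000
00000000
00011000
00001100
00<11100
00000000
00000000
t=12: 00000000
00000000
00011000
00^01100
00111100
00000000
00000000
t=13: 00000000
00000000
00011000
001>1100
00111100
00000000
00000000
t=14: 00000000
00000000
00011000
00111100
001v1100
00000000
00000000
t=15: 00000000
00000000
00011000
00111100
0010>100
00000000
00000000
t=16: 00000000
00000000
00011000
0011^100
00100100
00000000
00000000
t=17: 00000000
00000000
00011000
001<0100
00100100
00000000
00000000
t=18: 00000000
00000000
00011000
00100100
001v0100
00000000
00000000
t=19: 00000000
00000000
00011000
00100100
00<10100
00000000
00000000
t=20: 00000000
00000000
00011000
00100100
00010100
00v00000
00000000
t=21: 00000000
00000000
00011000
00100100
00010100
0<100000
00000000
t=22: 00000000
00000000
00011000
00100100
0^010100
01100000
00000000
t=23: 00000000
00000000
00011000
00100100
01>10100
01100000
00000000
t=24: 00000000
00000000
00011000
00100100
01110100
01v00000
00000000
t=25: 00000000
00000000
00011000
00100100
01110100
010>0000
00000000
t=26: 00000000
00000000
00011000
00100100
01110100
01010000
000v0000
t=27: 00000000
00000000
00011000
00100100
01110100
01010000
00<10000
t=28: 00000000
00000000
00011000
00100100
01110100
01^10000
00110000
t=29: 00000000
00000000
00011000
00100100
01110100
011>0000
00110000
t=30: 00000000
00000000
00011000
00100100
011^0100
01100000
00110000
t=31: 00000000
00000000
00011000
00100100
01<00100
01100000
00110000
t=32: 00000000
00000000
00011000
00100100
01000100
01v00000
00110000
t=33: 00000000
00000000
00011000
00100100
01000100
010>0000
00110000
t=34: 00000000
00000000
00011000
00100100
01000100
01010000
001v0000
t=35: 00000000
00000000
00011000
00100100
01000100
01010000
0010>000
t=36: 0000v000
00000000
00011000
00100100
01000100
01010000
00101000
t=37: 000<1000
00000000
00011000
00100100
01000100
01010000
00101000
t=38: 00011000
00000000
00011000
00100100
01000100
01010000
001^1000
t=39: 00011000
00000000
00011000
00100100
01000100
01010000
0011>000
t=40: 00011000
00000000
00011000
00100100
01000100
0101^000
00110000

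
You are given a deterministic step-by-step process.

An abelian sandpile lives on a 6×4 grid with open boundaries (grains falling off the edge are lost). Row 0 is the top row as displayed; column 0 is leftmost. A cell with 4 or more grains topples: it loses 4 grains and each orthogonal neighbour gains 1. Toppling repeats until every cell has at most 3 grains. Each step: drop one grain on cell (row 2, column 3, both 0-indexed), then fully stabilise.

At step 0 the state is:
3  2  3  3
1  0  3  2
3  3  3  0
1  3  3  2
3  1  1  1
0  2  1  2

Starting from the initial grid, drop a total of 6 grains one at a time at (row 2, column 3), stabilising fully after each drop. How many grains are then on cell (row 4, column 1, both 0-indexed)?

step 0: 3  2  3  3
1  0  3  2
3  3  3  0
1  3  3  2
3  1  1  1
0  2  1  2
step 1: 3  2  3  3
1  0  3  2
3  3  3  1
1  3  3  2
3  1  1  1
0  2  1  2
step 2: 3  2  3  3
1  0  3  2
3  3  3  2
1  3  3  2
3  1  1  1
0  2  1  2
step 3: 3  2  3  3
1  0  3  2
3  3  3  3
1  3  3  2
3  1  1  1
0  2  1  2
step 4: 3  3  1  1
2  2  2  1
0  2  3  3
3  1  2  0
3  2  2  2
0  2  1  2
step 5: 3  3  1  1
2  2  3  2
0  3  0  1
3  1  3  1
3  2  2  2
0  2  1  2
step 6: 3  3  1  1
2  2  3  2
0  3  0  2
3  1  3  1
3  2  2  2
0  2  1  2

2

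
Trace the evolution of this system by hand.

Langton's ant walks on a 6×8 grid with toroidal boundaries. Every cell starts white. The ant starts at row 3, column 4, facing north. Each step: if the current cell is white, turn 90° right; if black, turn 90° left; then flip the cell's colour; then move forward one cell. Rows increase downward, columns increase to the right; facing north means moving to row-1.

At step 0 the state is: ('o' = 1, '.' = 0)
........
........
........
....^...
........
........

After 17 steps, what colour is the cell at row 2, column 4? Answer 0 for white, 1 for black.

[0] ........
........
........
....^...
........
........
[1] ........
........
........
....o>..
........
........
[2] ........
........
........
....oo..
.....v..
........
[3] ........
........
........
....oo..
....<o..
........
[4] ........
........
........
....^o..
....oo..
........
[5] ........
........
........
...<.o..
....oo..
........
[6] ........
........
...^....
...o.o..
....oo..
........
[7] ........
........
...o>...
...o.o..
....oo..
........
[8] ........
........
...oo...
...ovo..
....oo..
........
[9] ........
........
...oo...
...<oo..
....oo..
........
[10] ........
........
...oo...
....oo..
...voo..
........
[11] ........
........
...oo...
....oo..
..<ooo..
........
[12] ........
........
...oo...
..^.oo..
..oooo..
........
[13] ........
........
...oo...
..o>oo..
..oooo..
........
[14] ........
........
...oo...
..oooo..
..ovoo..
........
[15] ........
........
...oo...
..oooo..
..o.>o..
........
[16] ........
........
...oo...
..oo^o..
..o..o..
........
[17] ........
........
...oo...
..o<.o..
..o..o..
........

1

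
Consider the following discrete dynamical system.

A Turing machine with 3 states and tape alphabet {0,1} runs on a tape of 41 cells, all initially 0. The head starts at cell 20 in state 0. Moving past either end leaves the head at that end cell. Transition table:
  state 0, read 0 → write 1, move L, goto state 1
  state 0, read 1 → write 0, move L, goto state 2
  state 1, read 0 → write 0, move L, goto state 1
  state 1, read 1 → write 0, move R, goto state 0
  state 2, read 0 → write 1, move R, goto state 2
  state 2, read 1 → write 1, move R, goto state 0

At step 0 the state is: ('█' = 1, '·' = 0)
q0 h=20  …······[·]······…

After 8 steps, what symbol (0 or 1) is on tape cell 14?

0

[0] q0 h=20  …······[·]······…
[1] q1 h=19  …······[·]█·····…
[2] q1 h=18  …······[·]·█····…
[3] q1 h=17  …······[·]··█···…
[4] q1 h=16  …······[·]···█··…
[5] q1 h=15  …······[·]····█·…
[6] q1 h=14  …······[·]·····█…
[7] q1 h=13  …······[·]······…
[8] q1 h=12  …······[·]······…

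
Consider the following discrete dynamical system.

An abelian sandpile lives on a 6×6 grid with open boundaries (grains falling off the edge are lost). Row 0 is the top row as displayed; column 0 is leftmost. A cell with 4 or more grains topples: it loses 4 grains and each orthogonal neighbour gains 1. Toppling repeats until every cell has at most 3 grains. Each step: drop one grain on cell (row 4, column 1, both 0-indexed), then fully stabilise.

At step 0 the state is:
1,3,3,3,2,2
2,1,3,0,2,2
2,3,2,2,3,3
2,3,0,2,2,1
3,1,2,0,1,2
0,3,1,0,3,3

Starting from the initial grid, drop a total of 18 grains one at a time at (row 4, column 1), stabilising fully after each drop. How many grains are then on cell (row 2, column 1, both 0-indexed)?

1

t=0: 1,3,3,3,2,2
2,1,3,0,2,2
2,3,2,2,3,3
2,3,0,2,2,1
3,1,2,0,1,2
0,3,1,0,3,3
t=1: 1,3,3,3,2,2
2,1,3,0,2,2
2,3,2,2,3,3
2,3,0,2,2,1
3,2,2,0,1,2
0,3,1,0,3,3
t=2: 1,3,3,3,2,2
2,1,3,0,2,2
2,3,2,2,3,3
2,3,0,2,2,1
3,3,2,0,1,2
0,3,1,0,3,3
t=3: 1,3,3,3,2,2
3,2,3,0,2,2
0,1,3,2,3,3
1,2,1,2,2,1
1,3,3,0,1,2
2,0,2,0,3,3
t=4: 1,3,3,3,2,2
3,2,3,0,2,2
0,1,3,2,3,3
1,3,2,2,2,1
2,1,0,1,1,2
2,1,3,0,3,3
t=5: 1,3,3,3,2,2
3,2,3,0,2,2
0,1,3,2,3,3
1,3,2,2,2,1
2,2,0,1,1,2
2,1,3,0,3,3
t=6: 1,3,3,3,2,2
3,2,3,0,2,2
0,1,3,2,3,3
1,3,2,2,2,1
2,3,0,1,1,2
2,1,3,0,3,3
t=7: 1,3,3,3,2,2
3,2,3,0,2,2
0,2,3,2,3,3
2,0,3,2,2,1
3,1,1,1,1,2
2,2,3,0,3,3
t=8: 1,3,3,3,2,2
3,2,3,0,2,2
0,2,3,2,3,3
2,0,3,2,2,1
3,2,1,1,1,2
2,2,3,0,3,3
t=9: 1,3,3,3,2,2
3,2,3,0,2,2
0,2,3,2,3,3
2,0,3,2,2,1
3,3,1,1,1,2
2,2,3,0,3,3
t=10: 1,3,3,3,2,2
3,2,3,0,2,2
0,2,3,2,3,3
3,1,3,2,2,1
0,1,2,1,1,2
3,3,3,0,3,3
t=11: 1,3,3,3,2,2
3,2,3,0,2,2
0,2,3,2,3,3
3,1,3,2,2,1
0,2,2,1,1,2
3,3,3,0,3,3
t=12: 1,3,3,3,2,2
3,2,3,0,2,2
0,2,3,2,3,3
3,1,3,2,2,1
0,3,2,1,1,2
3,3,3,0,3,3
t=13: 3,1,2,0,3,2
0,2,2,2,2,2
3,1,2,3,3,3
0,1,2,3,2,1
3,3,1,2,1,2
0,2,1,1,3,3
t=14: 3,1,2,0,3,2
0,2,2,2,2,2
3,1,2,3,3,3
1,2,2,3,2,1
0,1,2,2,1,2
1,3,1,1,3,3
t=15: 3,1,2,0,3,2
0,2,2,2,2,2
3,1,2,3,3,3
1,2,2,3,2,1
0,2,2,2,1,2
1,3,1,1,3,3
t=16: 3,1,2,0,3,2
0,2,2,2,2,2
3,1,2,3,3,3
1,2,2,3,2,1
0,3,2,2,1,2
1,3,1,1,3,3
t=17: 3,1,2,0,3,2
0,2,2,2,2,2
3,1,2,3,3,3
1,3,2,3,2,1
1,1,3,2,1,2
2,0,2,1,3,3
t=18: 3,1,2,0,3,2
0,2,2,2,2,2
3,1,2,3,3,3
1,3,2,3,2,1
1,2,3,2,1,2
2,0,2,1,3,3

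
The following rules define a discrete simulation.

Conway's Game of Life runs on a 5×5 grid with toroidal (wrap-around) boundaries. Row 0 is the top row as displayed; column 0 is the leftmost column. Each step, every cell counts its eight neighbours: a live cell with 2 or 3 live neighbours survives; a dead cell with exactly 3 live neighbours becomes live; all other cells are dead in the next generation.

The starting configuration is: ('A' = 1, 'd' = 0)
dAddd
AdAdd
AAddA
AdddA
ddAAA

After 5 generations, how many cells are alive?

1

0) dAddd
AdAdd
AAddA
AdddA
ddAAA
1) AAddA
ddAdA
dddAd
ddAdd
dAAAA
2) ddddd
dAAdA
ddAAd
dAddA
ddddA
3) AddAd
dAAdd
ddddA
AdAdA
Adddd
4) AdAdA
AAAAA
ddAdA
AAdAA
AddAd
5) ddddd
ddddd
ddddd
dAddd
ddddd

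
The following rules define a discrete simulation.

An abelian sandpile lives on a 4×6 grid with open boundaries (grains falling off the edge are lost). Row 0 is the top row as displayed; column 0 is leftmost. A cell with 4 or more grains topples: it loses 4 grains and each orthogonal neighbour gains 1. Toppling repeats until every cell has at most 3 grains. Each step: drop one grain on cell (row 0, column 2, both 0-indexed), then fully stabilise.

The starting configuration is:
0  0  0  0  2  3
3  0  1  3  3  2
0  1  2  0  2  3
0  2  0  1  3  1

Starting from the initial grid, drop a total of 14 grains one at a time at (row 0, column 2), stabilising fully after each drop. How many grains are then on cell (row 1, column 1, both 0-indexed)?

k=0  0  0  0  0  2  3
3  0  1  3  3  2
0  1  2  0  2  3
0  2  0  1  3  1
k=1  0  0  1  0  2  3
3  0  1  3  3  2
0  1  2  0  2  3
0  2  0  1  3  1
k=2  0  0  2  0  2  3
3  0  1  3  3  2
0  1  2  0  2  3
0  2  0  1  3  1
k=3  0  0  3  0  2  3
3  0  1  3  3  2
0  1  2  0  2  3
0  2  0  1  3  1
k=4  0  1  0  1  2  3
3  0  2  3  3  2
0  1  2  0  2  3
0  2  0  1  3  1
k=5  0  1  1  1  2  3
3  0  2  3  3  2
0  1  2  0  2  3
0  2  0  1  3  1
k=6  0  1  2  1  2  3
3  0  2  3  3  2
0  1  2  0  2  3
0  2  0  1  3  1
k=7  0  1  3  1  2  3
3  0  2  3  3  2
0  1  2  0  2  3
0  2  0  1  3  1
k=8  0  2  0  2  2  3
3  0  3  3  3  2
0  1  2  0  2  3
0  2  0  1  3  1
k=9  0  2  1  2  2  3
3  0  3  3  3  2
0  1  2  0  2  3
0  2  0  1  3  1
k=10  0  2  2  2  2  3
3  0  3  3  3  2
0  1  2  0  2  3
0  2  0  1  3  1
k=11  0  2  3  2  2  3
3  0  3  3  3  2
0  1  2  0  2  3
0  2  0  1  3  1
k=12  0  3  2  1  1  1
3  1  1  2  3  1
0  1  3  2  1  1
0  2  0  2  0  3
k=13  0  3  3  1  1  1
3  1  1  2  3  1
0  1  3  2  1  1
0  2  0  2  0  3
k=14  1  0  1  2  1  1
3  2  2  2  3  1
0  1  3  2  1  1
0  2  0  2  0  3

2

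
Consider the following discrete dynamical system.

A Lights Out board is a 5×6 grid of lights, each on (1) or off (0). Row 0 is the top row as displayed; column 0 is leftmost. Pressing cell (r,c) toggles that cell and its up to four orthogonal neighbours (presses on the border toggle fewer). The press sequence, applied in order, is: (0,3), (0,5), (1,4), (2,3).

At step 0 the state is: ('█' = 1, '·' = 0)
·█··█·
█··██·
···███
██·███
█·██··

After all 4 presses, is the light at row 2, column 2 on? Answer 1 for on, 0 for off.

[0] ·█··█·
█··██·
···███
██·███
█·██··
[1] ·███··
█···█·
···███
██·███
█·██··
[2] ·█████
█···██
···███
██·███
█·██··
[3] ·███·█
█··█··
···█·█
██·███
█·██··
[4] ·███·█
█·····
··█·██
██··██
█·██··

1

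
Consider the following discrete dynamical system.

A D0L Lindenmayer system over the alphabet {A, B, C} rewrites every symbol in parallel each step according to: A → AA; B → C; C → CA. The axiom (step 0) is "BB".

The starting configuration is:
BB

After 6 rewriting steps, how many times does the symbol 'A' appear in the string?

0) BB
1) CC
2) CACA
3) CAAACAAA
4) CAAAAAAACAAAAAAA
5) CAAAAAAAAAAAAAAACAAAAAAAAAAAAAAA
6) CAAAAAAAAAAAAAAAAAAAAAAAAAAAAAAACAAAAAAAAAAAAAAAAAAAAAAAAAAAAAAA

62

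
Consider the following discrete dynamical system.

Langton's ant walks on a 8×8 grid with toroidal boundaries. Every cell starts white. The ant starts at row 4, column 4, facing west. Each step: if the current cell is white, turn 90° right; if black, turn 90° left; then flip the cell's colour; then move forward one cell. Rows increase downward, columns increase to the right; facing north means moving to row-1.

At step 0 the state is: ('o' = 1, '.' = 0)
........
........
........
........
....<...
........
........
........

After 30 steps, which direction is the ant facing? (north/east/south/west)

k=0  ........
........
........
........
....<...
........
........
........
k=1  ........
........
........
....^...
....o...
........
........
........
k=2  ........
........
........
....o>..
....o...
........
........
........
k=3  ........
........
........
....oo..
....ov..
........
........
........
k=4  ........
........
........
....oo..
....<o..
........
........
........
k=5  ........
........
........
....oo..
.....o..
....v...
........
........
k=6  ........
........
........
....oo..
.....o..
...<o...
........
........
k=7  ........
........
........
....oo..
...^.o..
...oo...
........
........
k=8  ........
........
........
....oo..
...o>o..
...oo...
........
........
k=9  ........
........
........
....oo..
...ooo..
...ov...
........
........
k=10  ........
........
........
....oo..
...ooo..
...o.>..
........
........
k=11  ........
........
........
....oo..
...ooo..
...o.o..
.....v..
........
k=12  ........
........
........
....oo..
...ooo..
...o.o..
....<o..
........
k=13  ........
........
........
....oo..
...ooo..
...o^o..
....oo..
........
k=14  ........
........
........
....oo..
...ooo..
...oo>..
....oo..
........
k=15  ........
........
........
....oo..
...oo^..
...oo...
....oo..
........
k=16  ........
........
........
....oo..
...o<...
...oo...
....oo..
........
k=17  ........
........
........
....oo..
...o....
...ov...
....oo..
........
k=18  ........
........
........
....oo..
...o....
...o.>..
....oo..
........
k=19  ........
........
........
....oo..
...o....
...o.o..
....ov..
........
k=20  ........
........
........
....oo..
...o....
...o.o..
....o.>.
........
k=21  ........
........
........
....oo..
...o....
...o.o..
....o.o.
......v.
k=22  ........
........
........
....oo..
...o....
...o.o..
....o.o.
.....<o.
k=23  ........
........
........
....oo..
...o....
...o.o..
....o^o.
.....oo.
k=24  ........
........
........
....oo..
...o....
...o.o..
....oo>.
.....oo.
k=25  ........
........
........
....oo..
...o....
...o.o^.
....oo..
.....oo.
k=26  ........
........
........
....oo..
...o....
...o.oo>
....oo..
.....oo.
k=27  ........
........
........
....oo..
...o....
...o.ooo
....oo.v
.....oo.
k=28  ........
........
........
....oo..
...o....
...o.ooo
....oo<o
.....oo.
k=29  ........
........
........
....oo..
...o....
...o.o^o
....oooo
.....oo.
k=30  ........
........
........
....oo..
...o....
...o.<.o
....oooo
.....oo.

west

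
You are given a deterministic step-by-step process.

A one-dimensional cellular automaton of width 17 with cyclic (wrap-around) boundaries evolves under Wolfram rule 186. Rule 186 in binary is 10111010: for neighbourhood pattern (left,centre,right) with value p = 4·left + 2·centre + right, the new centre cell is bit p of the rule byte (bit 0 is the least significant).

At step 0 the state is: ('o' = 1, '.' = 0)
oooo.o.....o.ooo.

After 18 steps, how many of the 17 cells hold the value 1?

k=0  oooo.o.....o.ooo.
k=1  ooo.o.o...o.ooo.o
k=2  oo.o.o.o.o.ooo.oo
k=3  o.o.o.o.o.ooo.ooo
k=4  .o.o.o.o.ooo.oooo
k=5  o.o.o.o.ooo.oooo.
k=6  .o.o.o.ooo.oooo.o
k=7  o.o.o.ooo.oooo.o.
k=8  .o.o.ooo.oooo.o.o
k=9  o.o.ooo.oooo.o.o.
k=10  .o.ooo.oooo.o.o.o
k=11  o.ooo.oooo.o.o.o.
k=12  .ooo.oooo.o.o.o.o
k=13  ooo.oooo.o.o.o.o.
k=14  oo.oooo.o.o.o.o.o
k=15  o.oooo.o.o.o.o.oo
k=16  .oooo.o.o.o.o.ooo
k=17  oooo.o.o.o.o.ooo.
k=18  ooo.o.o.o.o.ooo.o

11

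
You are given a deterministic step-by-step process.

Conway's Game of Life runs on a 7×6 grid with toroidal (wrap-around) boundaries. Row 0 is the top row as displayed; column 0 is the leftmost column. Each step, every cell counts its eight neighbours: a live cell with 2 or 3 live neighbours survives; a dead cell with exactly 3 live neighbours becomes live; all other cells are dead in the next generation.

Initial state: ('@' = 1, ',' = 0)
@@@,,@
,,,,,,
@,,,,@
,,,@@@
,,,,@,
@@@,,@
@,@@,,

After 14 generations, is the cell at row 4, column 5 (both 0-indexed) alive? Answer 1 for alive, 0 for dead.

t=0: @@@,,@
,,,,,,
@,,,,@
,,,@@@
,,,,@,
@@@,,@
@,@@,,
t=1: @,@@,@
,,,,,,
@,,,,@
@,,@,,
,@@,,,
@,@,@@
,,,@@,
t=2: ,,@@,@
,@,,@,
@,,,,@
@,@,,@
,,@,@,
@,@,@@
,,,,,,
t=3: ,,@@@,
,@@@@,
,,,,@,
@,,@@,
,,@,@,
,@,,@@
@@@,,,
t=4: @,,,@@
,@,,,@
,@,,,,
,,,,@,
@@@,,,
,,,,@@
@,,,,,
t=5: ,@,,@,
,@,,@@
@,,,,,
@,@,,,
@@,@@,
,,,,,@
@,,,,,
t=6: ,@,,@,
,@,,@@
@,,,,,
@,@@,,
@@@@@,
,@,,@@
@,,,,@
t=7: ,@,,@,
,@,,@@
@,@@@,
@,,,@,
,,,,,,
,,,,,,
,@,,,,
t=8: ,@@,@@
,@,,,,
@,@,,,
,@,,@,
,,,,,,
,,,,,,
,,,,,,
t=9: @@@,,,
,,,@,@
@,@,,,
,@,,,,
,,,,,,
,,,,,,
,,,,,,
t=10: @@@,,,
,,,@,@
@@@,,,
,@,,,,
,,,,,,
,,,,,,
,@,,,,
t=11: @@@,,,
,,,@,@
@@@,,,
@@@,,,
,,,,,,
,,,,,,
@@@,,,
t=12: ,,,@,@
,,,@,@
,,,@,@
@,@,,,
,@,,,,
,@,,,,
@,@,,,
t=13: @,@@,@
@,@@,@
@,@@,@
@@@,,,
@@@,,,
@@@,,,
@@@,,,
t=14: ,,,,,,
,,,,,,
,,,,,,
,,,,,,
,,,@,@
,,,@,@
,,,,,,

1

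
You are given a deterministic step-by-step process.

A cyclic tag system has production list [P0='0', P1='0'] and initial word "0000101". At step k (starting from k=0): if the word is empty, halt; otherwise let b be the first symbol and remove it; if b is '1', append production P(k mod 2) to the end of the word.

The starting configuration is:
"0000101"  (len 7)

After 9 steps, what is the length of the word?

0

step 0: "0000101"  (len 7)
step 1: "000101"  (len 6)
step 2: "00101"  (len 5)
step 3: "0101"  (len 4)
step 4: "101"  (len 3)
step 5: "010"  (len 3)
step 6: "10"  (len 2)
step 7: "00"  (len 2)
step 8: "0"  (len 1)
step 9: (halted — word empty)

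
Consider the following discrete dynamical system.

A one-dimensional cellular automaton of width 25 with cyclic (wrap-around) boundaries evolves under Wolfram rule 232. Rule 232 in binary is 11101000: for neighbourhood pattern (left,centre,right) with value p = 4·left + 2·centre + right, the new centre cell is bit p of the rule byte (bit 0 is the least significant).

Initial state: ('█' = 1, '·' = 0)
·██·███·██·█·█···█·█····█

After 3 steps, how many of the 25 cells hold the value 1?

[0] ·██·███·██·█·█···█·█····█
[1] ███████████·█·····█······
[2] ████████████·············
[3] ████████████·············

12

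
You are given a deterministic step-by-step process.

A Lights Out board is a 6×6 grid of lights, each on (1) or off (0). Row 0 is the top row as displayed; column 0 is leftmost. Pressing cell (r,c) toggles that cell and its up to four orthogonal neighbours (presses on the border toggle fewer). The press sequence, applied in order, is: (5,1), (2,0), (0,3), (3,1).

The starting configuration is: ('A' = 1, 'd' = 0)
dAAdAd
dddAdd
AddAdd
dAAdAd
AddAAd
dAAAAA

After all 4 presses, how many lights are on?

gen 0: dAAdAd
dddAdd
AddAdd
dAAdAd
AddAAd
dAAAAA
gen 1: dAAdAd
dddAdd
AddAdd
dAAdAd
AAdAAd
AddAAA
gen 2: dAAdAd
AddAdd
dAdAdd
AAAdAd
AAdAAd
AddAAA
gen 3: dAdAdd
Addddd
dAdAdd
AAAdAd
AAdAAd
AddAAA
gen 4: dAdAdd
Addddd
dddAdd
ddddAd
AddAAd
AddAAA

12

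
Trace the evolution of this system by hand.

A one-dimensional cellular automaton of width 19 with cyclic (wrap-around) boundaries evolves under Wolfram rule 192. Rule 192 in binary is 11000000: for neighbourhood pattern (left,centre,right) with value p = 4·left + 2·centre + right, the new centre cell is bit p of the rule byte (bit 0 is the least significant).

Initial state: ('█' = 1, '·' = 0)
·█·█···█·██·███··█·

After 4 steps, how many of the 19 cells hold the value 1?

[0] ·█·█···█·██·███··█·
[1] ··········█··██····
[2] ··············█····
[3] ···················
[4] ···················

0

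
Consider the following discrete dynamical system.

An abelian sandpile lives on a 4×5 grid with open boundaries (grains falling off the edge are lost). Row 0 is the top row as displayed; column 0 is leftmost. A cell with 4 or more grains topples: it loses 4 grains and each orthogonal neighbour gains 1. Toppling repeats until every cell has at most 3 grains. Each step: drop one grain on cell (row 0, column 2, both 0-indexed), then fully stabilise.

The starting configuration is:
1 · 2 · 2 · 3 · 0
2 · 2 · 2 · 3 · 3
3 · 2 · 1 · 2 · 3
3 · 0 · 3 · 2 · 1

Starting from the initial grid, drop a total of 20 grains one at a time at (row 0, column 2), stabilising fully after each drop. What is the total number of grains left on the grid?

k=0  1 · 2 · 2 · 3 · 0
2 · 2 · 2 · 3 · 3
3 · 2 · 1 · 2 · 3
3 · 0 · 3 · 2 · 1
k=1  1 · 2 · 3 · 3 · 0
2 · 2 · 2 · 3 · 3
3 · 2 · 1 · 2 · 3
3 · 0 · 3 · 2 · 1
k=2  1 · 3 · 2 · 1 · 2
2 · 3 · 0 · 3 · 1
3 · 2 · 3 · 0 · 1
3 · 0 · 3 · 3 · 2
k=3  1 · 3 · 3 · 1 · 2
2 · 3 · 0 · 3 · 1
3 · 2 · 3 · 0 · 1
3 · 0 · 3 · 3 · 2
k=4  2 · 1 · 1 · 2 · 2
3 · 0 · 2 · 3 · 1
3 · 3 · 3 · 0 · 1
3 · 0 · 3 · 3 · 2
k=5  2 · 1 · 2 · 2 · 2
3 · 0 · 2 · 3 · 1
3 · 3 · 3 · 0 · 1
3 · 0 · 3 · 3 · 2
k=6  2 · 1 · 3 · 2 · 2
3 · 0 · 2 · 3 · 1
3 · 3 · 3 · 0 · 1
3 · 0 · 3 · 3 · 2
k=7  2 · 2 · 0 · 3 · 2
3 · 0 · 3 · 3 · 1
3 · 3 · 3 · 0 · 1
3 · 0 · 3 · 3 · 2
k=8  2 · 2 · 1 · 3 · 2
3 · 0 · 3 · 3 · 1
3 · 3 · 3 · 0 · 1
3 · 0 · 3 · 3 · 2
k=9  2 · 2 · 2 · 3 · 2
3 · 0 · 3 · 3 · 1
3 · 3 · 3 · 0 · 1
3 · 0 · 3 · 3 · 2
k=10  2 · 2 · 3 · 3 · 2
3 · 0 · 3 · 3 · 1
3 · 3 · 3 · 0 · 1
3 · 0 · 3 · 3 · 2
k=11  3 · 3 · 2 · 1 · 3
0 · 3 · 2 · 1 · 2
2 · 1 · 2 · 3 · 1
0 · 3 · 1 · 0 · 3
k=12  3 · 3 · 3 · 1 · 3
0 · 3 · 2 · 1 · 2
2 · 1 · 2 · 3 · 1
0 · 3 · 1 · 0 · 3
k=13  0 · 2 · 2 · 2 · 3
2 · 1 · 0 · 2 · 2
2 · 2 · 3 · 3 · 1
0 · 3 · 1 · 0 · 3
k=14  0 · 2 · 3 · 2 · 3
2 · 1 · 0 · 2 · 2
2 · 2 · 3 · 3 · 1
0 · 3 · 1 · 0 · 3
k=15  0 · 3 · 0 · 3 · 3
2 · 1 · 1 · 2 · 2
2 · 2 · 3 · 3 · 1
0 · 3 · 1 · 0 · 3
k=16  0 · 3 · 1 · 3 · 3
2 · 1 · 1 · 2 · 2
2 · 2 · 3 · 3 · 1
0 · 3 · 1 · 0 · 3
k=17  0 · 3 · 2 · 3 · 3
2 · 1 · 1 · 2 · 2
2 · 2 · 3 · 3 · 1
0 · 3 · 1 · 0 · 3
k=18  0 · 3 · 3 · 3 · 3
2 · 1 · 1 · 2 · 2
2 · 2 · 3 · 3 · 1
0 · 3 · 1 · 0 · 3
k=19  1 · 0 · 2 · 1 · 0
2 · 2 · 2 · 3 · 3
2 · 2 · 3 · 3 · 1
0 · 3 · 1 · 0 · 3
k=20  1 · 0 · 3 · 1 · 0
2 · 2 · 2 · 3 · 3
2 · 2 · 3 · 3 · 1
0 · 3 · 1 · 0 · 3

35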